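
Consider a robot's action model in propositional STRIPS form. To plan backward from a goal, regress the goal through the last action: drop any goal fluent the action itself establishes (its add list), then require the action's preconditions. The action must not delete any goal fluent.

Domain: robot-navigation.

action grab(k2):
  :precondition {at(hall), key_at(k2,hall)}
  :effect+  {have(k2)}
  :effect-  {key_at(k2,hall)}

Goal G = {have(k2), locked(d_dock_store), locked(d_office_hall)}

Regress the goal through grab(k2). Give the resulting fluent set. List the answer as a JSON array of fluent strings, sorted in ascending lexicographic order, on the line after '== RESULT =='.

Regress:
  G ∩ del = {}  (empty — regression defined)
  G \ add = {have(k2), locked(d_dock_store), locked(d_office_hall)} \ {have(k2)} = {locked(d_dock_store), locked(d_office_hall)}
  ∪ pre   = {locked(d_dock_store), locked(d_office_hall)} ∪ {at(hall), key_at(k2,hall)}
          = {at(hall), key_at(k2,hall), locked(d_dock_store), locked(d_office_hall)}

== RESULT ==
["at(hall)", "key_at(k2,hall)", "locked(d_dock_store)", "locked(d_office_hall)"]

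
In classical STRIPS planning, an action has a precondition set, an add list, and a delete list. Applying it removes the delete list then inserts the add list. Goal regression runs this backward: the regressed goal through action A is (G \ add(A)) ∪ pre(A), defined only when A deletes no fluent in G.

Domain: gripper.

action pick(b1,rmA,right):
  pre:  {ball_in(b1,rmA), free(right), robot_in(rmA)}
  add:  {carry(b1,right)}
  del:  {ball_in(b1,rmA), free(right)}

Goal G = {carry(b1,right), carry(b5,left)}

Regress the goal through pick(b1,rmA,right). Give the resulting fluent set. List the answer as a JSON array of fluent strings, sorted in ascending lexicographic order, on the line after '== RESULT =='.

Compute (G \ add) ∪ pre:
  G ∩ del = {}  (empty — regression defined)
  G \ add = {carry(b1,right), carry(b5,left)} \ {carry(b1,right)} = {carry(b5,left)}
  ∪ pre   = {carry(b5,left)} ∪ {ball_in(b1,rmA), free(right), robot_in(rmA)}
          = {ball_in(b1,rmA), carry(b5,left), free(right), robot_in(rmA)}

== RESULT ==
["ball_in(b1,rmA)", "carry(b5,left)", "free(right)", "robot_in(rmA)"]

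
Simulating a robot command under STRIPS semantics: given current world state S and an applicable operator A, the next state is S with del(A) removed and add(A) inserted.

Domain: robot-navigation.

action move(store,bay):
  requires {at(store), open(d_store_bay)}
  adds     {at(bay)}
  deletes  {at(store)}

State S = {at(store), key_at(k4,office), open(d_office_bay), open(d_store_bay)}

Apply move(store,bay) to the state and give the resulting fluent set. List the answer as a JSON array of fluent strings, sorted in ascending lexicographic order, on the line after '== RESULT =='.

Compute (S \ del) ∪ add:
  pre ⊆ S: {at(store), open(d_store_bay)} ⊆ S  — applicable
  S \ del = {key_at(k4,office), open(d_office_bay), open(d_store_bay)}
  ∪ add   = {at(bay), key_at(k4,office), open(d_office_bay), open(d_store_bay)}

== RESULT ==
["at(bay)", "key_at(k4,office)", "open(d_office_bay)", "open(d_store_bay)"]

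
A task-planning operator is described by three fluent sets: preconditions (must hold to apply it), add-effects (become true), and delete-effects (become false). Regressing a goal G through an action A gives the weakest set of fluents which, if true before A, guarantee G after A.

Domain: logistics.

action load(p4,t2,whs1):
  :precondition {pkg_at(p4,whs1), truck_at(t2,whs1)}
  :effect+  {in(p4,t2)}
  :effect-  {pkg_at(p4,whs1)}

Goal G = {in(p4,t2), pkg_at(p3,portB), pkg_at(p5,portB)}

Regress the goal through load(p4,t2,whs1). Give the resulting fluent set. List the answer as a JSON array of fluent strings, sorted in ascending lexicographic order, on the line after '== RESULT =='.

Compute (G \ add) ∪ pre:
  G ∩ del = {}  (empty — regression defined)
  G \ add = {in(p4,t2), pkg_at(p3,portB), pkg_at(p5,portB)} \ {in(p4,t2)} = {pkg_at(p3,portB), pkg_at(p5,portB)}
  ∪ pre   = {pkg_at(p3,portB), pkg_at(p5,portB)} ∪ {pkg_at(p4,whs1), truck_at(t2,whs1)}
          = {pkg_at(p3,portB), pkg_at(p4,whs1), pkg_at(p5,portB), truck_at(t2,whs1)}

== RESULT ==
["pkg_at(p3,portB)", "pkg_at(p4,whs1)", "pkg_at(p5,portB)", "truck_at(t2,whs1)"]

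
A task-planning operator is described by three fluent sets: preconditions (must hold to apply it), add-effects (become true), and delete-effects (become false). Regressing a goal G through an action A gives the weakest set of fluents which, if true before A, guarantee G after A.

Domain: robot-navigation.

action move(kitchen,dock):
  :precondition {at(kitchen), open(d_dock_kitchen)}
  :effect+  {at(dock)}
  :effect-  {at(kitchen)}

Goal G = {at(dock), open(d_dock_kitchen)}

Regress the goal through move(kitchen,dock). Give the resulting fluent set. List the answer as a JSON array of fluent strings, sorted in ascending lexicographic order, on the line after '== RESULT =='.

Regress:
  G ∩ del = {}  (empty — regression defined)
  G \ add = {at(dock), open(d_dock_kitchen)} \ {at(dock)} = {open(d_dock_kitchen)}
  ∪ pre   = {open(d_dock_kitchen)} ∪ {at(kitchen), open(d_dock_kitchen)}
          = {at(kitchen), open(d_dock_kitchen)}

== RESULT ==
["at(kitchen)", "open(d_dock_kitchen)"]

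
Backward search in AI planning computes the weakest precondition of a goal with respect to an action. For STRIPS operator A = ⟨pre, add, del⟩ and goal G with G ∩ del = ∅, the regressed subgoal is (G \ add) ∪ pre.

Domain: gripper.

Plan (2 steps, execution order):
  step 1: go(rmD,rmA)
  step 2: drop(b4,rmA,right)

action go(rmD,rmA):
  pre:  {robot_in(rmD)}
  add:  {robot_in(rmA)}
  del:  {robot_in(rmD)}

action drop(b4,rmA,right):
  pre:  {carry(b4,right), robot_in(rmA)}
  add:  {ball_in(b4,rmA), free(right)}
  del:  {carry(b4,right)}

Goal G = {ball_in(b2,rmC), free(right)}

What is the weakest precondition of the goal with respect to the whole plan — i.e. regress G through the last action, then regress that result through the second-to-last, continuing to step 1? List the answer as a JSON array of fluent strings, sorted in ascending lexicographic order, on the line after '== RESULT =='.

Regress step by step:
  through step 2 (drop(b4,rmA,right)): drop {free(right)}, keep {ball_in(b2,rmC)}, require {carry(b4,right), robot_in(rmA)}
    → {ball_in(b2,rmC), carry(b4,right), robot_in(rmA)}
  through step 1 (go(rmD,rmA)): drop {robot_in(rmA)}, keep {ball_in(b2,rmC), carry(b4,right)}, require {robot_in(rmD)}
    → {ball_in(b2,rmC), carry(b4,right), robot_in(rmD)}

== RESULT ==
["ball_in(b2,rmC)", "carry(b4,right)", "robot_in(rmD)"]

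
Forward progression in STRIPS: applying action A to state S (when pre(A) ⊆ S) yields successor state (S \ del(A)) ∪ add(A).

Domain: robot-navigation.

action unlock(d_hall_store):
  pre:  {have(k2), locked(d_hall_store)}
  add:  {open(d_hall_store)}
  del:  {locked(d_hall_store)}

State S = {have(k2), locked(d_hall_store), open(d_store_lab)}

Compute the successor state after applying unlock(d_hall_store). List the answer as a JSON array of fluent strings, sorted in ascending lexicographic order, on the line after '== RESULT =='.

Progress:
  pre ⊆ S: {have(k2), locked(d_hall_store)} ⊆ S  — applicable
  S \ del = {have(k2), open(d_store_lab)}
  ∪ add   = {have(k2), open(d_hall_store), open(d_store_lab)}

== RESULT ==
["have(k2)", "open(d_hall_store)", "open(d_store_lab)"]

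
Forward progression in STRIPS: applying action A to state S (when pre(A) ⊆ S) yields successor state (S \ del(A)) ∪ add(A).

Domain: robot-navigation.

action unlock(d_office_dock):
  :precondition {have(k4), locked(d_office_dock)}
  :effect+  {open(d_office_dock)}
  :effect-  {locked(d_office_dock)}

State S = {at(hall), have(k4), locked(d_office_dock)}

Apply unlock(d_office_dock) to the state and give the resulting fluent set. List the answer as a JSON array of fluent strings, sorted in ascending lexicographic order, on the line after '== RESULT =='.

Compute (S \ del) ∪ add:
  pre ⊆ S: {have(k4), locked(d_office_dock)} ⊆ S  — applicable
  S \ del = {at(hall), have(k4)}
  ∪ add   = {at(hall), have(k4), open(d_office_dock)}

== RESULT ==
["at(hall)", "have(k4)", "open(d_office_dock)"]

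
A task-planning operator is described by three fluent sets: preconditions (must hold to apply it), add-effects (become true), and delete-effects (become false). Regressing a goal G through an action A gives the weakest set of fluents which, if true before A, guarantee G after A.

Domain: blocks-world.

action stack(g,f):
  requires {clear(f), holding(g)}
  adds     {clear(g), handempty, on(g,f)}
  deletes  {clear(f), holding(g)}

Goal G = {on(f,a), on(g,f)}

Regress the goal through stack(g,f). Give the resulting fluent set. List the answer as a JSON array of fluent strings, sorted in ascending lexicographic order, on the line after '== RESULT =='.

Compute (G \ add) ∪ pre:
  G ∩ del = {}  (empty — regression defined)
  G \ add = {on(f,a), on(g,f)} \ {clear(g), handempty, on(g,f)} = {on(f,a)}
  ∪ pre   = {on(f,a)} ∪ {clear(f), holding(g)}
          = {clear(f), holding(g), on(f,a)}

== RESULT ==
["clear(f)", "holding(g)", "on(f,a)"]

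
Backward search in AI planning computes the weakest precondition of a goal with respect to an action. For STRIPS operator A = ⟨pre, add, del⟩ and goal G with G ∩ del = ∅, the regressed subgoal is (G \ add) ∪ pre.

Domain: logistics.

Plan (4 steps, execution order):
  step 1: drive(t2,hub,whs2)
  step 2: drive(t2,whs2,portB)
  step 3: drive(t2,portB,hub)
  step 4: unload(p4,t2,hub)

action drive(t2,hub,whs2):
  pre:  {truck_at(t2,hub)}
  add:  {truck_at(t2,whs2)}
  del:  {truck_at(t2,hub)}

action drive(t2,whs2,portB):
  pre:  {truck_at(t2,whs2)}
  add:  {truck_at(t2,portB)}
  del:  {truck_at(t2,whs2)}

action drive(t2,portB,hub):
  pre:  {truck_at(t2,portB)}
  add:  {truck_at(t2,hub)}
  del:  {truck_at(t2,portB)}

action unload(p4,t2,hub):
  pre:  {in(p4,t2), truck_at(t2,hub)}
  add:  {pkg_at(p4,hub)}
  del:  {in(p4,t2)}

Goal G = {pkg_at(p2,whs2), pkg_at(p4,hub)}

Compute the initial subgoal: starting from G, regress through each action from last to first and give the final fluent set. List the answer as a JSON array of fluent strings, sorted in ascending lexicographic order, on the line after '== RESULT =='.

Regress step by step:
  through step 4 (unload(p4,t2,hub)): drop {pkg_at(p4,hub)}, keep {pkg_at(p2,whs2)}, require {in(p4,t2), truck_at(t2,hub)}
    → {in(p4,t2), pkg_at(p2,whs2), truck_at(t2,hub)}
  through step 3 (drive(t2,portB,hub)): drop {truck_at(t2,hub)}, keep {in(p4,t2), pkg_at(p2,whs2)}, require {truck_at(t2,portB)}
    → {in(p4,t2), pkg_at(p2,whs2), truck_at(t2,portB)}
  through step 2 (drive(t2,whs2,portB)): drop {truck_at(t2,portB)}, keep {in(p4,t2), pkg_at(p2,whs2)}, require {truck_at(t2,whs2)}
    → {in(p4,t2), pkg_at(p2,whs2), truck_at(t2,whs2)}
  through step 1 (drive(t2,hub,whs2)): drop {truck_at(t2,whs2)}, keep {in(p4,t2), pkg_at(p2,whs2)}, require {truck_at(t2,hub)}
    → {in(p4,t2), pkg_at(p2,whs2), truck_at(t2,hub)}

== RESULT ==
["in(p4,t2)", "pkg_at(p2,whs2)", "truck_at(t2,hub)"]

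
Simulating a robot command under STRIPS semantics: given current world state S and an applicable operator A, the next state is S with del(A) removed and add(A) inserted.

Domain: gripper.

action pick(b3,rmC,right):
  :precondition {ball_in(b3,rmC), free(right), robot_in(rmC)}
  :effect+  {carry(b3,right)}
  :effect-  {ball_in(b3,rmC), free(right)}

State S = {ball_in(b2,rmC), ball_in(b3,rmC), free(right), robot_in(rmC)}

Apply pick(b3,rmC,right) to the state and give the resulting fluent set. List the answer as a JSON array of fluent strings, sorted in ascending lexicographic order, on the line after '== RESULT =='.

Compute (S \ del) ∪ add:
  pre ⊆ S: {ball_in(b3,rmC), free(right), robot_in(rmC)} ⊆ S  — applicable
  S \ del = {ball_in(b2,rmC), robot_in(rmC)}
  ∪ add   = {ball_in(b2,rmC), carry(b3,right), robot_in(rmC)}

== RESULT ==
["ball_in(b2,rmC)", "carry(b3,right)", "robot_in(rmC)"]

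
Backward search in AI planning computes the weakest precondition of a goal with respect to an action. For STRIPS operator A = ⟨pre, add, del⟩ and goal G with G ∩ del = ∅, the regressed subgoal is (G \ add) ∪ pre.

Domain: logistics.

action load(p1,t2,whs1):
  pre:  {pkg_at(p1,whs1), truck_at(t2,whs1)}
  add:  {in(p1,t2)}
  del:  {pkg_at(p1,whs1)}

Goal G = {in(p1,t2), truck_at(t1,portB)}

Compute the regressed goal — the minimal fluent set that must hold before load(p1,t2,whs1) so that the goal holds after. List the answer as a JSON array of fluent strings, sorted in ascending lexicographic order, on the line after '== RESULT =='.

Regress:
  G ∩ del = {}  (empty — regression defined)
  G \ add = {in(p1,t2), truck_at(t1,portB)} \ {in(p1,t2)} = {truck_at(t1,portB)}
  ∪ pre   = {truck_at(t1,portB)} ∪ {pkg_at(p1,whs1), truck_at(t2,whs1)}
          = {pkg_at(p1,whs1), truck_at(t1,portB), truck_at(t2,whs1)}

== RESULT ==
["pkg_at(p1,whs1)", "truck_at(t1,portB)", "truck_at(t2,whs1)"]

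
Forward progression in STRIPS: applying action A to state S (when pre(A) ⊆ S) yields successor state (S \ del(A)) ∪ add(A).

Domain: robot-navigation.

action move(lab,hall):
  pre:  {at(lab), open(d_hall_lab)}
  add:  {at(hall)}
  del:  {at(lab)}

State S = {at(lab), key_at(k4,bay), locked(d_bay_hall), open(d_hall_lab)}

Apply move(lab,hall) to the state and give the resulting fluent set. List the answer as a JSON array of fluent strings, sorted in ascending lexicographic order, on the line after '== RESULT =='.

Progress:
  pre ⊆ S: {at(lab), open(d_hall_lab)} ⊆ S  — applicable
  S \ del = {key_at(k4,bay), locked(d_bay_hall), open(d_hall_lab)}
  ∪ add   = {at(hall), key_at(k4,bay), locked(d_bay_hall), open(d_hall_lab)}

== RESULT ==
["at(hall)", "key_at(k4,bay)", "locked(d_bay_hall)", "open(d_hall_lab)"]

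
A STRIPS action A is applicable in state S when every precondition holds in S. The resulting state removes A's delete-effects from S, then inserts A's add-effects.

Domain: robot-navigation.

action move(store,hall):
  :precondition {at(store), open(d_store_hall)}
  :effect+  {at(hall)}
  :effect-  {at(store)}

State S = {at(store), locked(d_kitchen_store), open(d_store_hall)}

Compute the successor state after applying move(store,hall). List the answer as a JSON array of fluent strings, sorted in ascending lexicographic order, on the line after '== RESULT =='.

Progress:
  pre ⊆ S: {at(store), open(d_store_hall)} ⊆ S  — applicable
  S \ del = {locked(d_kitchen_store), open(d_store_hall)}
  ∪ add   = {at(hall), locked(d_kitchen_store), open(d_store_hall)}

== RESULT ==
["at(hall)", "locked(d_kitchen_store)", "open(d_store_hall)"]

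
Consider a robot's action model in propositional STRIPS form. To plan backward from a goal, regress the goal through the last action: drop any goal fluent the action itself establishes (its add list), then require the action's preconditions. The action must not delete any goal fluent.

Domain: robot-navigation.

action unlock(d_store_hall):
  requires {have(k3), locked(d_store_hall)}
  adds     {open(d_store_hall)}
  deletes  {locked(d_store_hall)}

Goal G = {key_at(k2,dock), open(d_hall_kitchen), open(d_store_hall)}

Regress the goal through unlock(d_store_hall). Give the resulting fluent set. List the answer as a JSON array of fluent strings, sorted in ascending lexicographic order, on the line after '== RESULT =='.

Compute (G \ add) ∪ pre:
  G ∩ del = {}  (empty — regression defined)
  G \ add = {key_at(k2,dock), open(d_hall_kitchen), open(d_store_hall)} \ {open(d_store_hall)} = {key_at(k2,dock), open(d_hall_kitchen)}
  ∪ pre   = {key_at(k2,dock), open(d_hall_kitchen)} ∪ {have(k3), locked(d_store_hall)}
          = {have(k3), key_at(k2,dock), locked(d_store_hall), open(d_hall_kitchen)}

== RESULT ==
["have(k3)", "key_at(k2,dock)", "locked(d_store_hall)", "open(d_hall_kitchen)"]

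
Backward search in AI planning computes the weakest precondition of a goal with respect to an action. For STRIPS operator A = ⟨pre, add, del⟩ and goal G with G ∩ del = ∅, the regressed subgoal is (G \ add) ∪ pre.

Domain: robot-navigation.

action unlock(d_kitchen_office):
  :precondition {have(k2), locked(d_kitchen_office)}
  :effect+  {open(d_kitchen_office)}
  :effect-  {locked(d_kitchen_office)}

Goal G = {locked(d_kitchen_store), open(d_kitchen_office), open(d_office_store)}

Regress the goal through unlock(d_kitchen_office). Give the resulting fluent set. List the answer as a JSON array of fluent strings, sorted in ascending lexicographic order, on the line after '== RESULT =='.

Regress:
  G ∩ del = {}  (empty — regression defined)
  G \ add = {locked(d_kitchen_store), open(d_kitchen_office), open(d_office_store)} \ {open(d_kitchen_office)} = {locked(d_kitchen_store), open(d_office_store)}
  ∪ pre   = {locked(d_kitchen_store), open(d_office_store)} ∪ {have(k2), locked(d_kitchen_office)}
          = {have(k2), locked(d_kitchen_office), locked(d_kitchen_store), open(d_office_store)}

== RESULT ==
["have(k2)", "locked(d_kitchen_office)", "locked(d_kitchen_store)", "open(d_office_store)"]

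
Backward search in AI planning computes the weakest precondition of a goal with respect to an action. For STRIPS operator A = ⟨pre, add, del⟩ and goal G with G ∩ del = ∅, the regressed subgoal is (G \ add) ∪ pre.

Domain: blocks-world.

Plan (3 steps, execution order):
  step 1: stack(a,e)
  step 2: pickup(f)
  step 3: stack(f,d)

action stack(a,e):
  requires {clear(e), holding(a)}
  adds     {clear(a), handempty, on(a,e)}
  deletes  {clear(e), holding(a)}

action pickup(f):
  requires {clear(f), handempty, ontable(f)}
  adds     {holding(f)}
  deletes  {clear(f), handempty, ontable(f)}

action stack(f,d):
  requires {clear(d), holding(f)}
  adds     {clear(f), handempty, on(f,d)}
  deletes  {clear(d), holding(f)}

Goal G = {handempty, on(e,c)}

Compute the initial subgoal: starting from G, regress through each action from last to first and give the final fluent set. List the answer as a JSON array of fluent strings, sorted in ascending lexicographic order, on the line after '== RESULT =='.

Regress step by step:
  through step 3 (stack(f,d)): drop {handempty}, keep {on(e,c)}, require {clear(d), holding(f)}
    → {clear(d), holding(f), on(e,c)}
  through step 2 (pickup(f)): drop {holding(f)}, keep {clear(d), on(e,c)}, require {clear(f), handempty, ontable(f)}
    → {clear(d), clear(f), handempty, on(e,c), ontable(f)}
  through step 1 (stack(a,e)): drop {handempty}, keep {clear(d), clear(f), on(e,c), ontable(f)}, require {clear(e), holding(a)}
    → {clear(d), clear(e), clear(f), holding(a), on(e,c), ontable(f)}

== RESULT ==
["clear(d)", "clear(e)", "clear(f)", "holding(a)", "on(e,c)", "ontable(f)"]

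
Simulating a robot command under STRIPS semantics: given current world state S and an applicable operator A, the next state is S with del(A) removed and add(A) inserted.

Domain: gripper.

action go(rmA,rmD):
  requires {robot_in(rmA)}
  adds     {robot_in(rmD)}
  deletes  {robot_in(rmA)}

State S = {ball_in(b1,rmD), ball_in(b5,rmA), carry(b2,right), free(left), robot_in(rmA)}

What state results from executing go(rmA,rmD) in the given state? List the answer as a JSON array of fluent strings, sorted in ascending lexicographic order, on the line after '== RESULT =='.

Compute (S \ del) ∪ add:
  pre ⊆ S: {robot_in(rmA)} ⊆ S  — applicable
  S \ del = {ball_in(b1,rmD), ball_in(b5,rmA), carry(b2,right), free(left)}
  ∪ add   = {ball_in(b1,rmD), ball_in(b5,rmA), carry(b2,right), free(left), robot_in(rmD)}

== RESULT ==
["ball_in(b1,rmD)", "ball_in(b5,rmA)", "carry(b2,right)", "free(left)", "robot_in(rmD)"]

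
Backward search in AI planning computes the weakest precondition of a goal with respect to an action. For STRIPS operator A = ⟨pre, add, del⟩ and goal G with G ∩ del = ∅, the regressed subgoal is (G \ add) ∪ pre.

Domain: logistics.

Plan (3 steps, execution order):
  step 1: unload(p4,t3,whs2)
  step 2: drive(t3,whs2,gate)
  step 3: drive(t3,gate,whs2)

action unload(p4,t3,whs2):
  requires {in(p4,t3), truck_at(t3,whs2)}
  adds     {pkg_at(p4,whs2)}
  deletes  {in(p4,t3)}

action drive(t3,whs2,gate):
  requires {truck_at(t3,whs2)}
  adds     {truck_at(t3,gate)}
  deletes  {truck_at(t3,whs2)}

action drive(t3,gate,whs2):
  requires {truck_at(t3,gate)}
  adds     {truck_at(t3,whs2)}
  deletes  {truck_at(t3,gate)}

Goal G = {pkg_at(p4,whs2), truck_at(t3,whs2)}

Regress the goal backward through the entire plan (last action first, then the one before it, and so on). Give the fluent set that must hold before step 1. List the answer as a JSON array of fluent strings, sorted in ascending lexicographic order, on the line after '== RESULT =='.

Work backward from the goal:
  through step 3 (drive(t3,gate,whs2)): drop {truck_at(t3,whs2)}, keep {pkg_at(p4,whs2)}, require {truck_at(t3,gate)}
    → {pkg_at(p4,whs2), truck_at(t3,gate)}
  through step 2 (drive(t3,whs2,gate)): drop {truck_at(t3,gate)}, keep {pkg_at(p4,whs2)}, require {truck_at(t3,whs2)}
    → {pkg_at(p4,whs2), truck_at(t3,whs2)}
  through step 1 (unload(p4,t3,whs2)): drop {pkg_at(p4,whs2)}, keep {truck_at(t3,whs2)}, require {in(p4,t3), truck_at(t3,whs2)}
    → {in(p4,t3), truck_at(t3,whs2)}

== RESULT ==
["in(p4,t3)", "truck_at(t3,whs2)"]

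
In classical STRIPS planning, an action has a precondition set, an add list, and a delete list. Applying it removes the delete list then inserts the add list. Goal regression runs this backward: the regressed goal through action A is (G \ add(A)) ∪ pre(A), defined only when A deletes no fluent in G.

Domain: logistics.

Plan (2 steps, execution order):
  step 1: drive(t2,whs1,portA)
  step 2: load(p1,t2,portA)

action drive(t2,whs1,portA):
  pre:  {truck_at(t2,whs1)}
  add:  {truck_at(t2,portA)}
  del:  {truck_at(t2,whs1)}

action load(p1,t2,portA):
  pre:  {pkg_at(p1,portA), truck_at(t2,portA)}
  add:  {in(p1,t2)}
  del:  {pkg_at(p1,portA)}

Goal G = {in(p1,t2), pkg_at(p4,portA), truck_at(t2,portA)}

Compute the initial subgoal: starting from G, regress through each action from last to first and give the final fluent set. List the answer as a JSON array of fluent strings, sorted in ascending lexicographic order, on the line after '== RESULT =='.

Work backward from the goal:
  through step 2 (load(p1,t2,portA)): drop {in(p1,t2)}, keep {pkg_at(p4,portA), truck_at(t2,portA)}, require {pkg_at(p1,portA), truck_at(t2,portA)}
    → {pkg_at(p1,portA), pkg_at(p4,portA), truck_at(t2,portA)}
  through step 1 (drive(t2,whs1,portA)): drop {truck_at(t2,portA)}, keep {pkg_at(p1,portA), pkg_at(p4,portA)}, require {truck_at(t2,whs1)}
    → {pkg_at(p1,portA), pkg_at(p4,portA), truck_at(t2,whs1)}

== RESULT ==
["pkg_at(p1,portA)", "pkg_at(p4,portA)", "truck_at(t2,whs1)"]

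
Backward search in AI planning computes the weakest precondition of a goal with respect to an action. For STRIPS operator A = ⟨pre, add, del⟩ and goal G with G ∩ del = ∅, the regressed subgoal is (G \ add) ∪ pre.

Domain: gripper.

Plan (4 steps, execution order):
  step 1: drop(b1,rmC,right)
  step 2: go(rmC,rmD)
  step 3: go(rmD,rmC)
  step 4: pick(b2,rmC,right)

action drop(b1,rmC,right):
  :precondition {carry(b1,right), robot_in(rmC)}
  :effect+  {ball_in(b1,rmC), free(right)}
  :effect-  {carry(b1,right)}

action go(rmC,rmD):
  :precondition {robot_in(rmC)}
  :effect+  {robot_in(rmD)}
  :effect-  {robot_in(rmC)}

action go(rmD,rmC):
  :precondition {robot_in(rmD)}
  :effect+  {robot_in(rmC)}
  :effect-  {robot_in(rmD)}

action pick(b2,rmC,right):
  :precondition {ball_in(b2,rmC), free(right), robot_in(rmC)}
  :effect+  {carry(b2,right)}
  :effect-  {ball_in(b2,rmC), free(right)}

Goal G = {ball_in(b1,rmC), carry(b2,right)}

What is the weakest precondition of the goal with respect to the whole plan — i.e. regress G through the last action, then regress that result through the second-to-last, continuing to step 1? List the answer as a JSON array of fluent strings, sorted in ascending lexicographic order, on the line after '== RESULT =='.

Work backward from the goal:
  through step 4 (pick(b2,rmC,right)): drop {carry(b2,right)}, keep {ball_in(b1,rmC)}, require {ball_in(b2,rmC), free(right), robot_in(rmC)}
    → {ball_in(b1,rmC), ball_in(b2,rmC), free(right), robot_in(rmC)}
  through step 3 (go(rmD,rmC)): drop {robot_in(rmC)}, keep {ball_in(b1,rmC), ball_in(b2,rmC), free(right)}, require {robot_in(rmD)}
    → {ball_in(b1,rmC), ball_in(b2,rmC), free(right), robot_in(rmD)}
  through step 2 (go(rmC,rmD)): drop {robot_in(rmD)}, keep {ball_in(b1,rmC), ball_in(b2,rmC), free(right)}, require {robot_in(rmC)}
    → {ball_in(b1,rmC), ball_in(b2,rmC), free(right), robot_in(rmC)}
  through step 1 (drop(b1,rmC,right)): drop {ball_in(b1,rmC), free(right)}, keep {ball_in(b2,rmC), robot_in(rmC)}, require {carry(b1,right), robot_in(rmC)}
    → {ball_in(b2,rmC), carry(b1,right), robot_in(rmC)}

== RESULT ==
["ball_in(b2,rmC)", "carry(b1,right)", "robot_in(rmC)"]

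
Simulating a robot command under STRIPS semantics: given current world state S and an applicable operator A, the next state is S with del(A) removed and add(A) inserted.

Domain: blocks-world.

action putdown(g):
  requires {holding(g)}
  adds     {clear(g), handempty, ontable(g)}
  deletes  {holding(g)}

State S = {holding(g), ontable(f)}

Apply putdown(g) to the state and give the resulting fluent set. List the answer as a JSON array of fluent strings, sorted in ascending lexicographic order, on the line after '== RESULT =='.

Compute (S \ del) ∪ add:
  pre ⊆ S: {holding(g)} ⊆ S  — applicable
  S \ del = {ontable(f)}
  ∪ add   = {clear(g), handempty, ontable(f), ontable(g)}

== RESULT ==
["clear(g)", "handempty", "ontable(f)", "ontable(g)"]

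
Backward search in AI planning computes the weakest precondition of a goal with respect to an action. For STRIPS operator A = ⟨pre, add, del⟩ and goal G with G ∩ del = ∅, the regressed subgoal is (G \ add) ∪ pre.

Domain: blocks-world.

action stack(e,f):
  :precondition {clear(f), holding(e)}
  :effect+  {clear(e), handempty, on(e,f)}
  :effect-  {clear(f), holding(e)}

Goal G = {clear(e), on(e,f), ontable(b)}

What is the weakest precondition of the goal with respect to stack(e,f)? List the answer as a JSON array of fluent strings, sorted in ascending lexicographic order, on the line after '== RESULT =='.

Compute (G \ add) ∪ pre:
  G ∩ del = {}  (empty — regression defined)
  G \ add = {clear(e), on(e,f), ontable(b)} \ {clear(e), handempty, on(e,f)} = {ontable(b)}
  ∪ pre   = {ontable(b)} ∪ {clear(f), holding(e)}
          = {clear(f), holding(e), ontable(b)}

== RESULT ==
["clear(f)", "holding(e)", "ontable(b)"]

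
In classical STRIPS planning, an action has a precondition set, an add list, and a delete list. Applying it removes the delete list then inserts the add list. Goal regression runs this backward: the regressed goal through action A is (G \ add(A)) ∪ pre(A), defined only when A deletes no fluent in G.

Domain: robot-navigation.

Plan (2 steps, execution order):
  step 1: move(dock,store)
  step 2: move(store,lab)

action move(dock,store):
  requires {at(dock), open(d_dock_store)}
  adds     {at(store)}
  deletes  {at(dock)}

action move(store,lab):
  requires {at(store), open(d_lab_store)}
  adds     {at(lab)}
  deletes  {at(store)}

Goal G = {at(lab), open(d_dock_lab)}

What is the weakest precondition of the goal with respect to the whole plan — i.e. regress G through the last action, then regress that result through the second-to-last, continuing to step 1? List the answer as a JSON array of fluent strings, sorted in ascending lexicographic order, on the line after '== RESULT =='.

Regress step by step:
  through step 2 (move(store,lab)): drop {at(lab)}, keep {open(d_dock_lab)}, require {at(store), open(d_lab_store)}
    → {at(store), open(d_dock_lab), open(d_lab_store)}
  through step 1 (move(dock,store)): drop {at(store)}, keep {open(d_dock_lab), open(d_lab_store)}, require {at(dock), open(d_dock_store)}
    → {at(dock), open(d_dock_lab), open(d_dock_store), open(d_lab_store)}

== RESULT ==
["at(dock)", "open(d_dock_lab)", "open(d_dock_store)", "open(d_lab_store)"]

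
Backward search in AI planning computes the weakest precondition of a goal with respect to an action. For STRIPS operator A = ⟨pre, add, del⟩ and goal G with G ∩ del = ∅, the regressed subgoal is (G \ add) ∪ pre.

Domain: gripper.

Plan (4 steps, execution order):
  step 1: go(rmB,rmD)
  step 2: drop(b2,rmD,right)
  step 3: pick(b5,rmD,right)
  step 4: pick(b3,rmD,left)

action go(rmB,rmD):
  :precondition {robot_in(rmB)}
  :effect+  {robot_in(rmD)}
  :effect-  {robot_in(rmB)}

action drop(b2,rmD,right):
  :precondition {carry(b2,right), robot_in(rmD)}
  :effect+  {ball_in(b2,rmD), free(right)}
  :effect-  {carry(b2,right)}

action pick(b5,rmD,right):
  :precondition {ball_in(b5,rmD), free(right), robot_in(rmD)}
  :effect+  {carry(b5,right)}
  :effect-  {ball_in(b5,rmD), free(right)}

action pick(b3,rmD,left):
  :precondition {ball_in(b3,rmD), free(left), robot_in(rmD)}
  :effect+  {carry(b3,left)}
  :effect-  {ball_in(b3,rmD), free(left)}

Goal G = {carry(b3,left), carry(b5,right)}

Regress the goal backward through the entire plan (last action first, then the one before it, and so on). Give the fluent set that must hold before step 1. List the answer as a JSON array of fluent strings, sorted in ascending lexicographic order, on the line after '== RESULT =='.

Regress step by step:
  through step 4 (pick(b3,rmD,left)): drop {carry(b3,left)}, keep {carry(b5,right)}, require {ball_in(b3,rmD), free(left), robot_in(rmD)}
    → {ball_in(b3,rmD), carry(b5,right), free(left), robot_in(rmD)}
  through step 3 (pick(b5,rmD,right)): drop {carry(b5,right)}, keep {ball_in(b3,rmD), free(left), robot_in(rmD)}, require {ball_in(b5,rmD), free(right), robot_in(rmD)}
    → {ball_in(b3,rmD), ball_in(b5,rmD), free(left), free(right), robot_in(rmD)}
  through step 2 (drop(b2,rmD,right)): drop {free(right)}, keep {ball_in(b3,rmD), ball_in(b5,rmD), free(left), robot_in(rmD)}, require {carry(b2,right), robot_in(rmD)}
    → {ball_in(b3,rmD), ball_in(b5,rmD), carry(b2,right), free(left), robot_in(rmD)}
  through step 1 (go(rmB,rmD)): drop {robot_in(rmD)}, keep {ball_in(b3,rmD), ball_in(b5,rmD), carry(b2,right), free(left)}, require {robot_in(rmB)}
    → {ball_in(b3,rmD), ball_in(b5,rmD), carry(b2,right), free(left), robot_in(rmB)}

== RESULT ==
["ball_in(b3,rmD)", "ball_in(b5,rmD)", "carry(b2,right)", "free(left)", "robot_in(rmB)"]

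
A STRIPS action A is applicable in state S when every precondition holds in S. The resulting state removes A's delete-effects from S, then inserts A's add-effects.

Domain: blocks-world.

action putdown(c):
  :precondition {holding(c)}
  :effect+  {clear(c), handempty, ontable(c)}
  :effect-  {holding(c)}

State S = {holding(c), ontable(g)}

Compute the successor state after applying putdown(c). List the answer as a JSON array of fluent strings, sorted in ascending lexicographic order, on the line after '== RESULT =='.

Compute (S \ del) ∪ add:
  pre ⊆ S: {holding(c)} ⊆ S  — applicable
  S \ del = {ontable(g)}
  ∪ add   = {clear(c), handempty, ontable(c), ontable(g)}

== RESULT ==
["clear(c)", "handempty", "ontable(c)", "ontable(g)"]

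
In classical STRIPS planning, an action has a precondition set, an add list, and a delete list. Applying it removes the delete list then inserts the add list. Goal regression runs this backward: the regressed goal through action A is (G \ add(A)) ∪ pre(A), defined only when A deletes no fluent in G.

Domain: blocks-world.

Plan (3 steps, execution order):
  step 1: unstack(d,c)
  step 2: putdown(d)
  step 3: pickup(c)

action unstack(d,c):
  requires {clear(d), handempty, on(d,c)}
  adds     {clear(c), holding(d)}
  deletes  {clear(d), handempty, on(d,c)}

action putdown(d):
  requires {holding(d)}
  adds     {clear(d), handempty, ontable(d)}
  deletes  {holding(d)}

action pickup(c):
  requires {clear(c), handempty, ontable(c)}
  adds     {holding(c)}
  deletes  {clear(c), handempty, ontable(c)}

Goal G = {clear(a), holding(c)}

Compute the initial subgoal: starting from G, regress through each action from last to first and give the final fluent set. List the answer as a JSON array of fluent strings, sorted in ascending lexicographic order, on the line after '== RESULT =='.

Work backward from the goal:
  through step 3 (pickup(c)): drop {holding(c)}, keep {clear(a)}, require {clear(c), handempty, ontable(c)}
    → {clear(a), clear(c), handempty, ontable(c)}
  through step 2 (putdown(d)): drop {handempty}, keep {clear(a), clear(c), ontable(c)}, require {holding(d)}
    → {clear(a), clear(c), holding(d), ontable(c)}
  through step 1 (unstack(d,c)): drop {clear(c), holding(d)}, keep {clear(a), ontable(c)}, require {clear(d), handempty, on(d,c)}
    → {clear(a), clear(d), handempty, on(d,c), ontable(c)}

== RESULT ==
["clear(a)", "clear(d)", "handempty", "on(d,c)", "ontable(c)"]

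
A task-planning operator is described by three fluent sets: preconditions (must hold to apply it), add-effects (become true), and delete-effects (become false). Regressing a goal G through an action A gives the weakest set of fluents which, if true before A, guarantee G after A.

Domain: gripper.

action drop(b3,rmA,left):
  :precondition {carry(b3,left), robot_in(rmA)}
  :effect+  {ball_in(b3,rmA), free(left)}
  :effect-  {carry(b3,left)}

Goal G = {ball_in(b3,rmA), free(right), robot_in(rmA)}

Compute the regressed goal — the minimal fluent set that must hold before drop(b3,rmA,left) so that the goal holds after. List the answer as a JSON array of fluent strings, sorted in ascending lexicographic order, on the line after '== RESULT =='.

Regress:
  G ∩ del = {}  (empty — regression defined)
  G \ add = {ball_in(b3,rmA), free(right), robot_in(rmA)} \ {ball_in(b3,rmA), free(left)} = {free(right), robot_in(rmA)}
  ∪ pre   = {free(right), robot_in(rmA)} ∪ {carry(b3,left), robot_in(rmA)}
          = {carry(b3,left), free(right), robot_in(rmA)}

== RESULT ==
["carry(b3,left)", "free(right)", "robot_in(rmA)"]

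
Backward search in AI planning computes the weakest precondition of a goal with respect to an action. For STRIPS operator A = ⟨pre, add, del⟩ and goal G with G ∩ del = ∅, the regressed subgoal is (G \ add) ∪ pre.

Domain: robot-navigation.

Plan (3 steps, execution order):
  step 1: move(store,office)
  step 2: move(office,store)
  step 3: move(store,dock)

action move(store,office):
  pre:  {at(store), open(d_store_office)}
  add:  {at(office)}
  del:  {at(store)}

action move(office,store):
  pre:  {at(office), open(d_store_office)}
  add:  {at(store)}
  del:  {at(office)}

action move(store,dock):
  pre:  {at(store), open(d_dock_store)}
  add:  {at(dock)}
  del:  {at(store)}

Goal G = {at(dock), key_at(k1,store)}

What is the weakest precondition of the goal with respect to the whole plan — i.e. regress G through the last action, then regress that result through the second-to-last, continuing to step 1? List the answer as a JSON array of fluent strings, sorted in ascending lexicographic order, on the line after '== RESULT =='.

Regress step by step:
  through step 3 (move(store,dock)): drop {at(dock)}, keep {key_at(k1,store)}, require {at(store), open(d_dock_store)}
    → {at(store), key_at(k1,store), open(d_dock_store)}
  through step 2 (move(office,store)): drop {at(store)}, keep {key_at(k1,store), open(d_dock_store)}, require {at(office), open(d_store_office)}
    → {at(office), key_at(k1,store), open(d_dock_store), open(d_store_office)}
  through step 1 (move(store,office)): drop {at(office)}, keep {key_at(k1,store), open(d_dock_store), open(d_store_office)}, require {at(store), open(d_store_office)}
    → {at(store), key_at(k1,store), open(d_dock_store), open(d_store_office)}

== RESULT ==
["at(store)", "key_at(k1,store)", "open(d_dock_store)", "open(d_store_office)"]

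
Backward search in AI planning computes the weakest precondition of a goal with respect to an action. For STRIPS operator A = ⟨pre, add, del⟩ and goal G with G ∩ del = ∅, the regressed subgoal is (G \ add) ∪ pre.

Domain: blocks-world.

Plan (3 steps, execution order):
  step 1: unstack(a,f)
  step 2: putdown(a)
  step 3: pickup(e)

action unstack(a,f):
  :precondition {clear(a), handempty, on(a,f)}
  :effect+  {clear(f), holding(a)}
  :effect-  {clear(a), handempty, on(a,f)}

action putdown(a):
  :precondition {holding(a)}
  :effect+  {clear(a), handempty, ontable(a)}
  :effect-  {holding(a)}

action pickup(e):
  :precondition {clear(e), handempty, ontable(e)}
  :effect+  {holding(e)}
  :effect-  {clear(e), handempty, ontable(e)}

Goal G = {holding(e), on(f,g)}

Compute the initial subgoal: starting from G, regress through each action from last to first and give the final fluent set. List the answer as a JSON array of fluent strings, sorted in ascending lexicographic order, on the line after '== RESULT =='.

Work backward from the goal:
  through step 3 (pickup(e)): drop {holding(e)}, keep {on(f,g)}, require {clear(e), handempty, ontable(e)}
    → {clear(e), handempty, on(f,g), ontable(e)}
  through step 2 (putdown(a)): drop {handempty}, keep {clear(e), on(f,g), ontable(e)}, require {holding(a)}
    → {clear(e), holding(a), on(f,g), ontable(e)}
  through step 1 (unstack(a,f)): drop {holding(a)}, keep {clear(e), on(f,g), ontable(e)}, require {clear(a), handempty, on(a,f)}
    → {clear(a), clear(e), handempty, on(a,f), on(f,g), ontable(e)}

== RESULT ==
["clear(a)", "clear(e)", "handempty", "on(a,f)", "on(f,g)", "ontable(e)"]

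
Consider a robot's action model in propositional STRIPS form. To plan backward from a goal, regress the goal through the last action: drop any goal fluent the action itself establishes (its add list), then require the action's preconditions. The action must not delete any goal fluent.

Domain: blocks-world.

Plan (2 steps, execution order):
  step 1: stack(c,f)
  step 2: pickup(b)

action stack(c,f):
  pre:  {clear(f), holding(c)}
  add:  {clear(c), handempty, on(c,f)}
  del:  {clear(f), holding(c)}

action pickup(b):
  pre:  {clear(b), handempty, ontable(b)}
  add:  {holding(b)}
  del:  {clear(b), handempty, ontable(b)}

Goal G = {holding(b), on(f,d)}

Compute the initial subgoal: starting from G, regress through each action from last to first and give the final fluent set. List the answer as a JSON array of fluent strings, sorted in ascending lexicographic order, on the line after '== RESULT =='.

Work backward from the goal:
  through step 2 (pickup(b)): drop {holding(b)}, keep {on(f,d)}, require {clear(b), handempty, ontable(b)}
    → {clear(b), handempty, on(f,d), ontable(b)}
  through step 1 (stack(c,f)): drop {handempty}, keep {clear(b), on(f,d), ontable(b)}, require {clear(f), holding(c)}
    → {clear(b), clear(f), holding(c), on(f,d), ontable(b)}

== RESULT ==
["clear(b)", "clear(f)", "holding(c)", "on(f,d)", "ontable(b)"]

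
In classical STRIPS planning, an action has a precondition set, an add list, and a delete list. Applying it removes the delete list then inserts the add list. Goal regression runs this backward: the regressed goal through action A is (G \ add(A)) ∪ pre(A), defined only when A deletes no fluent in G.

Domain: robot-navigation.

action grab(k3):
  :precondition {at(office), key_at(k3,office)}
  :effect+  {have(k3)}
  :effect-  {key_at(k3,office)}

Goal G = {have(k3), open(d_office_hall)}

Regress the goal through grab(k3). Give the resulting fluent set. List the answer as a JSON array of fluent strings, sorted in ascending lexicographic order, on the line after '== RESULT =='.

Compute (G \ add) ∪ pre:
  G ∩ del = {}  (empty — regression defined)
  G \ add = {have(k3), open(d_office_hall)} \ {have(k3)} = {open(d_office_hall)}
  ∪ pre   = {open(d_office_hall)} ∪ {at(office), key_at(k3,office)}
          = {at(office), key_at(k3,office), open(d_office_hall)}

== RESULT ==
["at(office)", "key_at(k3,office)", "open(d_office_hall)"]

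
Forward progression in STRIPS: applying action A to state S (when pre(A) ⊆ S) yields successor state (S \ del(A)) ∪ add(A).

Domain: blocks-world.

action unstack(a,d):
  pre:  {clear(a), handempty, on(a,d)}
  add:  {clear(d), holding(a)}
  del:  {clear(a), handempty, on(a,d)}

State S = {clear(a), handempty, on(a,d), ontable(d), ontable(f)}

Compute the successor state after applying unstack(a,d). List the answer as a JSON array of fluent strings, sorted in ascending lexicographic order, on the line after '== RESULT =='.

Progress:
  pre ⊆ S: {clear(a), handempty, on(a,d)} ⊆ S  — applicable
  S \ del = {ontable(d), ontable(f)}
  ∪ add   = {clear(d), holding(a), ontable(d), ontable(f)}

== RESULT ==
["clear(d)", "holding(a)", "ontable(d)", "ontable(f)"]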